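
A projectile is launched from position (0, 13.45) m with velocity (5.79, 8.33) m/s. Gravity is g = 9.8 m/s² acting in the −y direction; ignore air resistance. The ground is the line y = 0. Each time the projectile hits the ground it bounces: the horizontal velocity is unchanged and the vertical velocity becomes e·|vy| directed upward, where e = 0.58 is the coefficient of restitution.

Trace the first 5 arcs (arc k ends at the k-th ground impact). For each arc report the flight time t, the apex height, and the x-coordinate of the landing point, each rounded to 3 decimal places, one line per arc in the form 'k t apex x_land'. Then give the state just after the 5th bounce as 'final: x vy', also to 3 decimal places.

Arc 1: start y=13.450, vy=8.330 → t=2.712, apex=16.990, x_land=15.703, impact vy=-18.249
  bounce: vy ← 0.58·18.249 = 10.584
Arc 2: start y=0.000, vy=10.584 → t=2.160, apex=5.716, x_land=28.210, impact vy=-10.584
  bounce: vy ← 0.58·10.584 = 6.139
Arc 3: start y=0.000, vy=6.139 → t=1.253, apex=1.923, x_land=35.463, impact vy=-6.139
  bounce: vy ← 0.58·6.139 = 3.561
Arc 4: start y=0.000, vy=3.561 → t=0.727, apex=0.647, x_land=39.671, impact vy=-3.561
  bounce: vy ← 0.58·3.561 = 2.065
Arc 5: start y=0.000, vy=2.065 → t=0.421, apex=0.218, x_land=42.111, impact vy=-2.065
  bounce: vy ← 0.58·2.065 = 1.198

1 2.712 16.990 15.703
2 2.160 5.716 28.210
3 1.253 1.923 35.463
4 0.727 0.647 39.671
5 0.421 0.218 42.111
final: 42.111 1.198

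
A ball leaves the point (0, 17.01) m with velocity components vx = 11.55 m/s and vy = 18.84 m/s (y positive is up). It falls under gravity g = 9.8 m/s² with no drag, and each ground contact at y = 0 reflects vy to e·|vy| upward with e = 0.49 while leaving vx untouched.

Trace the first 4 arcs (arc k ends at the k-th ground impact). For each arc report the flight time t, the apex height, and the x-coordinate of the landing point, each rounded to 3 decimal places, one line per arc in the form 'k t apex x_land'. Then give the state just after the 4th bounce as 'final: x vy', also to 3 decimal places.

Arc 1: start y=17.010, vy=18.840 → t=4.600, apex=35.119, x_land=53.126, impact vy=-26.236
  bounce: vy ← 0.49·26.236 = 12.856
Arc 2: start y=0.000, vy=12.856 → t=2.624, apex=8.432, x_land=83.428, impact vy=-12.856
  bounce: vy ← 0.49·12.856 = 6.299
Arc 3: start y=0.000, vy=6.299 → t=1.286, apex=2.025, x_land=98.277, impact vy=-6.299
  bounce: vy ← 0.49·6.299 = 3.087
Arc 4: start y=0.000, vy=3.087 → t=0.630, apex=0.486, x_land=105.553, impact vy=-3.087
  bounce: vy ← 0.49·3.087 = 1.512

1 4.600 35.119 53.126
2 2.624 8.432 83.428
3 1.286 2.025 98.277
4 0.630 0.486 105.553
final: 105.553 1.512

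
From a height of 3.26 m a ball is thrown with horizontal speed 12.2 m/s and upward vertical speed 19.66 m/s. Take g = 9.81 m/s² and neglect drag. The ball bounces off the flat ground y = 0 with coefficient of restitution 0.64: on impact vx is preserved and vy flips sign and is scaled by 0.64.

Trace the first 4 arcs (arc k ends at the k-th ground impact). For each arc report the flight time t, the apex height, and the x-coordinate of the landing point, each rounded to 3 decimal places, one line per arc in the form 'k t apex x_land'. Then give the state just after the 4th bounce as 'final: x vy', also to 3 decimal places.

Arc 1: start y=3.260, vy=19.660 → t=4.168, apex=22.960, x_land=50.845, impact vy=-21.224
  bounce: vy ← 0.64·21.224 = 13.584
Arc 2: start y=0.000, vy=13.584 → t=2.769, apex=9.404, x_land=84.631, impact vy=-13.584
  bounce: vy ← 0.64·13.584 = 8.694
Arc 3: start y=0.000, vy=8.694 → t=1.772, apex=3.852, x_land=106.254, impact vy=-8.694
  bounce: vy ← 0.64·8.694 = 5.564
Arc 4: start y=0.000, vy=5.564 → t=1.134, apex=1.578, x_land=120.093, impact vy=-5.564
  bounce: vy ← 0.64·5.564 = 3.561

1 4.168 22.960 50.845
2 2.769 9.404 84.631
3 1.772 3.852 106.254
4 1.134 1.578 120.093
final: 120.093 3.561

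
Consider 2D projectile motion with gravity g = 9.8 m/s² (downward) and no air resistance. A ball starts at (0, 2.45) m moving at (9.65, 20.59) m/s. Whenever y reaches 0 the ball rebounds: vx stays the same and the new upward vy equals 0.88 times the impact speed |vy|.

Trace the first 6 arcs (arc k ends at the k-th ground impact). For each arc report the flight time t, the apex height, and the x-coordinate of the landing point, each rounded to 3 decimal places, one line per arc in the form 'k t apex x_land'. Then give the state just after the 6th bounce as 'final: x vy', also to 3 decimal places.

Arc 1: start y=2.450, vy=20.590 → t=4.318, apex=24.080, x_land=41.667, impact vy=-21.725
  bounce: vy ← 0.88·21.725 = 19.118
Arc 2: start y=0.000, vy=19.118 → t=3.902, apex=18.648, x_land=79.318, impact vy=-19.118
  bounce: vy ← 0.88·19.118 = 16.824
Arc 3: start y=0.000, vy=16.824 → t=3.433, apex=14.441, x_land=112.450, impact vy=-16.824
  bounce: vy ← 0.88·16.824 = 14.805
Arc 4: start y=0.000, vy=14.805 → t=3.021, apex=11.183, x_land=141.607, impact vy=-14.805
  bounce: vy ← 0.88·14.805 = 13.028
Arc 5: start y=0.000, vy=13.028 → t=2.659, apex=8.660, x_land=167.264, impact vy=-13.028
  bounce: vy ← 0.88·13.028 = 11.465
Arc 6: start y=0.000, vy=11.465 → t=2.340, apex=6.706, x_land=189.843, impact vy=-11.465
  bounce: vy ← 0.88·11.465 = 10.089

1 4.318 24.080 41.667
2 3.902 18.648 79.318
3 3.433 14.441 112.450
4 3.021 11.183 141.607
5 2.659 8.660 167.264
6 2.340 6.706 189.843
final: 189.843 10.089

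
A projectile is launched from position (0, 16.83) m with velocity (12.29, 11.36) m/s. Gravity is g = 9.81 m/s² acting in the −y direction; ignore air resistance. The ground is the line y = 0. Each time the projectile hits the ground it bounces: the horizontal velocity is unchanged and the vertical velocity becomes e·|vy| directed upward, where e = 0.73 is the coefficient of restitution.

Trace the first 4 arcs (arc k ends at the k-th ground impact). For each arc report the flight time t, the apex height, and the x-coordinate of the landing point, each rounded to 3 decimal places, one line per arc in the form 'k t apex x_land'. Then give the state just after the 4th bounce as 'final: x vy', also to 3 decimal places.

Arc 1: start y=16.830, vy=11.360 → t=3.343, apex=23.407, x_land=41.080, impact vy=-21.430
  bounce: vy ← 0.73·21.430 = 15.644
Arc 2: start y=0.000, vy=15.644 → t=3.189, apex=12.474, x_land=80.278, impact vy=-15.644
  bounce: vy ← 0.73·15.644 = 11.420
Arc 3: start y=0.000, vy=11.420 → t=2.328, apex=6.647, x_land=108.892, impact vy=-11.420
  bounce: vy ← 0.73·11.420 = 8.337
Arc 4: start y=0.000, vy=8.337 → t=1.700, apex=3.542, x_land=129.781, impact vy=-8.337
  bounce: vy ← 0.73·8.337 = 6.086

1 3.343 23.407 41.080
2 3.189 12.474 80.278
3 2.328 6.647 108.892
4 1.700 3.542 129.781
final: 129.781 6.086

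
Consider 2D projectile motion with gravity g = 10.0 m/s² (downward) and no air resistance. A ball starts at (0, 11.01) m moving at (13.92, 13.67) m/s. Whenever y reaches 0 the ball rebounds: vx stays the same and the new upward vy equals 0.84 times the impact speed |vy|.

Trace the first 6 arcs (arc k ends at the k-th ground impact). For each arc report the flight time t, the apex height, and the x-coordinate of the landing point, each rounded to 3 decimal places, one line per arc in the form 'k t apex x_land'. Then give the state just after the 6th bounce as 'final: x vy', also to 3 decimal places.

1 3.385 20.353 47.114
2 3.390 14.361 94.296
3 2.847 10.133 133.930
4 2.392 7.150 167.222
5 2.009 5.045 195.187
6 1.688 3.560 218.678
final: 218.678 7.088

Arc 1: start y=11.010, vy=13.670 → t=3.385, apex=20.353, x_land=47.114, impact vy=-20.176
  bounce: vy ← 0.84·20.176 = 16.948
Arc 2: start y=0.000, vy=16.948 → t=3.390, apex=14.361, x_land=94.296, impact vy=-16.948
  bounce: vy ← 0.84·16.948 = 14.236
Arc 3: start y=0.000, vy=14.236 → t=2.847, apex=10.133, x_land=133.930, impact vy=-14.236
  bounce: vy ← 0.84·14.236 = 11.958
Arc 4: start y=0.000, vy=11.958 → t=2.392, apex=7.150, x_land=167.222, impact vy=-11.958
  bounce: vy ← 0.84·11.958 = 10.045
Arc 5: start y=0.000, vy=10.045 → t=2.009, apex=5.045, x_land=195.187, impact vy=-10.045
  bounce: vy ← 0.84·10.045 = 8.438
Arc 6: start y=0.000, vy=8.438 → t=1.688, apex=3.560, x_land=218.678, impact vy=-8.438
  bounce: vy ← 0.84·8.438 = 7.088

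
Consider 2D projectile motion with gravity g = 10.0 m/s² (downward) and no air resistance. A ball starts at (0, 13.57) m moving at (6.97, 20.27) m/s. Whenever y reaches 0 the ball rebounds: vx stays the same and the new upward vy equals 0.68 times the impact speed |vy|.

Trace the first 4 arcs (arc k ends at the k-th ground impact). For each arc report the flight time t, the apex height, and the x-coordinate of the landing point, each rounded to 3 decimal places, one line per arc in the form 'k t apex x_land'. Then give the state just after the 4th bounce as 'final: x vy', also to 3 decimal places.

Arc 1: start y=13.570, vy=20.270 → t=4.639, apex=34.114, x_land=32.334, impact vy=-26.120
  bounce: vy ← 0.68·26.120 = 17.762
Arc 2: start y=0.000, vy=17.762 → t=3.552, apex=15.774, x_land=57.094, impact vy=-17.762
  bounce: vy ← 0.68·17.762 = 12.078
Arc 3: start y=0.000, vy=12.078 → t=2.416, apex=7.294, x_land=73.931, impact vy=-12.078
  bounce: vy ← 0.68·12.078 = 8.213
Arc 4: start y=0.000, vy=8.213 → t=1.643, apex=3.373, x_land=85.380, impact vy=-8.213
  bounce: vy ← 0.68·8.213 = 5.585

1 4.639 34.114 32.334
2 3.552 15.774 57.094
3 2.416 7.294 73.931
4 1.643 3.373 85.380
final: 85.380 5.585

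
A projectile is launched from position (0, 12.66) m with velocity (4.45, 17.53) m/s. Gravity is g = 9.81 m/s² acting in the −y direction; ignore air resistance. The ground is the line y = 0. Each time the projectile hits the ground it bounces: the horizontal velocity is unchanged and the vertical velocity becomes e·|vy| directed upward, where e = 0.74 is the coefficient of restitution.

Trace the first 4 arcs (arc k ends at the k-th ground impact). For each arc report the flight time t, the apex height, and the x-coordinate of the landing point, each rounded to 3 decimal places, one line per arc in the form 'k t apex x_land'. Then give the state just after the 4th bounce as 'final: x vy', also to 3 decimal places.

1 4.190 28.323 18.645
2 3.556 15.509 34.471
3 2.632 8.493 46.182
4 1.947 4.651 54.849
final: 54.849 7.069

Arc 1: start y=12.660, vy=17.530 → t=4.190, apex=28.323, x_land=18.645, impact vy=-23.573
  bounce: vy ← 0.74·23.573 = 17.444
Arc 2: start y=0.000, vy=17.444 → t=3.556, apex=15.509, x_land=34.471, impact vy=-17.444
  bounce: vy ← 0.74·17.444 = 12.909
Arc 3: start y=0.000, vy=12.909 → t=2.632, apex=8.493, x_land=46.182, impact vy=-12.909
  bounce: vy ← 0.74·12.909 = 9.552
Arc 4: start y=0.000, vy=9.552 → t=1.947, apex=4.651, x_land=54.849, impact vy=-9.552
  bounce: vy ← 0.74·9.552 = 7.069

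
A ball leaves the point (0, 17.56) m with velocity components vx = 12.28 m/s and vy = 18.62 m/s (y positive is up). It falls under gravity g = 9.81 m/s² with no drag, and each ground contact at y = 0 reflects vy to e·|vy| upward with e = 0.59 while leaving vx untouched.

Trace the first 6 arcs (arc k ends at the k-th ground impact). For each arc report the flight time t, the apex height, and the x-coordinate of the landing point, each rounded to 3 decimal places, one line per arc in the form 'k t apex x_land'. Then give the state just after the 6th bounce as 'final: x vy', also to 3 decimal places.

Arc 1: start y=17.560, vy=18.620 → t=4.578, apex=35.231, x_land=56.219, impact vy=-26.291
  bounce: vy ← 0.59·26.291 = 15.512
Arc 2: start y=0.000, vy=15.512 → t=3.162, apex=12.264, x_land=95.054, impact vy=-15.512
  bounce: vy ← 0.59·15.512 = 9.152
Arc 3: start y=0.000, vy=9.152 → t=1.866, apex=4.269, x_land=117.967, impact vy=-9.152
  bounce: vy ← 0.59·9.152 = 5.400
Arc 4: start y=0.000, vy=5.400 → t=1.101, apex=1.486, x_land=131.485, impact vy=-5.400
  bounce: vy ← 0.59·5.400 = 3.186
Arc 5: start y=0.000, vy=3.186 → t=0.650, apex=0.517, x_land=139.461, impact vy=-3.186
  bounce: vy ← 0.59·3.186 = 1.880
Arc 6: start y=0.000, vy=1.880 → t=0.383, apex=0.180, x_land=144.167, impact vy=-1.880
  bounce: vy ← 0.59·1.880 = 1.109

1 4.578 35.231 56.219
2 3.162 12.264 95.054
3 1.866 4.269 117.967
4 1.101 1.486 131.485
5 0.650 0.517 139.461
6 0.383 0.180 144.167
final: 144.167 1.109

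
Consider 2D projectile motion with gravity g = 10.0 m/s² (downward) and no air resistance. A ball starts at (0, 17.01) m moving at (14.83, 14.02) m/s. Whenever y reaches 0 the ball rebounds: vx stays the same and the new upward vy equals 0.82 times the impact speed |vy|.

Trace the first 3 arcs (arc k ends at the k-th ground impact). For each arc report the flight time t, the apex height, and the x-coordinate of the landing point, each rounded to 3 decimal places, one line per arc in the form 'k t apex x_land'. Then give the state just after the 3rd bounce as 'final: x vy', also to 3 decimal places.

1 3.719 26.838 55.150
2 3.800 18.046 111.498
3 3.116 12.134 157.703
final: 157.703 12.774

Arc 1: start y=17.010, vy=14.020 → t=3.719, apex=26.838, x_land=55.150, impact vy=-23.168
  bounce: vy ← 0.82·23.168 = 18.998
Arc 2: start y=0.000, vy=18.998 → t=3.800, apex=18.046, x_land=111.498, impact vy=-18.998
  bounce: vy ← 0.82·18.998 = 15.578
Arc 3: start y=0.000, vy=15.578 → t=3.116, apex=12.134, x_land=157.703, impact vy=-15.578
  bounce: vy ← 0.82·15.578 = 12.774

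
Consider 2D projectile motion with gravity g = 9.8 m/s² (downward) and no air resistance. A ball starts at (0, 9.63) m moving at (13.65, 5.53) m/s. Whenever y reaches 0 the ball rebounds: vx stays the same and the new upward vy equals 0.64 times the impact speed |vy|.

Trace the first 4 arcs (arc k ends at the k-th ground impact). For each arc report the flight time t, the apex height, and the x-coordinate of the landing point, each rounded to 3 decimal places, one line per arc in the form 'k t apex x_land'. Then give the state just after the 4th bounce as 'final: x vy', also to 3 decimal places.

1 2.075 11.190 28.330
2 1.934 4.584 54.734
3 1.238 1.877 71.632
4 0.792 0.769 82.447
final: 82.447 2.485

Arc 1: start y=9.630, vy=5.530 → t=2.075, apex=11.190, x_land=28.330, impact vy=-14.810
  bounce: vy ← 0.64·14.810 = 9.478
Arc 2: start y=0.000, vy=9.478 → t=1.934, apex=4.584, x_land=54.734, impact vy=-9.478
  bounce: vy ← 0.64·9.478 = 6.066
Arc 3: start y=0.000, vy=6.066 → t=1.238, apex=1.877, x_land=71.632, impact vy=-6.066
  bounce: vy ← 0.64·6.066 = 3.882
Arc 4: start y=0.000, vy=3.882 → t=0.792, apex=0.769, x_land=82.447, impact vy=-3.882
  bounce: vy ← 0.64·3.882 = 2.485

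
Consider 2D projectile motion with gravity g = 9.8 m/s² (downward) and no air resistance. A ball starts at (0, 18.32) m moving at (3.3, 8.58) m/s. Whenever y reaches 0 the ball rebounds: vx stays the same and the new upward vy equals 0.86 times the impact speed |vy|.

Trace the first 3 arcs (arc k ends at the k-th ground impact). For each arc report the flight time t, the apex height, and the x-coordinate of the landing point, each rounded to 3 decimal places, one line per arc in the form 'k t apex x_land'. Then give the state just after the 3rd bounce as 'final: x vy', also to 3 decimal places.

Arc 1: start y=18.320, vy=8.580 → t=2.998, apex=22.076, x_land=9.894, impact vy=-20.801
  bounce: vy ← 0.86·20.801 = 17.889
Arc 2: start y=0.000, vy=17.889 → t=3.651, apex=16.327, x_land=21.941, impact vy=-17.889
  bounce: vy ← 0.86·17.889 = 15.385
Arc 3: start y=0.000, vy=15.385 → t=3.140, apex=12.076, x_land=32.302, impact vy=-15.385
  bounce: vy ← 0.86·15.385 = 13.231

1 2.998 22.076 9.894
2 3.651 16.327 21.941
3 3.140 12.076 32.302
final: 32.302 13.231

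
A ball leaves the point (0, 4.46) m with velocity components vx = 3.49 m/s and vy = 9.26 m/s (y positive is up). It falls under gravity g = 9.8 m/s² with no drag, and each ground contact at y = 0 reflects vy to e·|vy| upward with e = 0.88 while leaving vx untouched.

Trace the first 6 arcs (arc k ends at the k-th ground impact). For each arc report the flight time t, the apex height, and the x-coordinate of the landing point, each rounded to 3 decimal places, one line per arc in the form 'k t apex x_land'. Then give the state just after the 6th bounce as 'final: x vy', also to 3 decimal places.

1 2.288 8.835 7.984
2 2.363 6.842 16.232
3 2.080 5.298 23.490
4 1.830 4.103 29.877
5 1.611 3.177 35.498
6 1.417 2.461 40.444
final: 40.444 6.111

Arc 1: start y=4.460, vy=9.260 → t=2.288, apex=8.835, x_land=7.984, impact vy=-13.159
  bounce: vy ← 0.88·13.159 = 11.580
Arc 2: start y=0.000, vy=11.580 → t=2.363, apex=6.842, x_land=16.232, impact vy=-11.580
  bounce: vy ← 0.88·11.580 = 10.190
Arc 3: start y=0.000, vy=10.190 → t=2.080, apex=5.298, x_land=23.490, impact vy=-10.190
  bounce: vy ← 0.88·10.190 = 8.968
Arc 4: start y=0.000, vy=8.968 → t=1.830, apex=4.103, x_land=29.877, impact vy=-8.968
  bounce: vy ← 0.88·8.968 = 7.891
Arc 5: start y=0.000, vy=7.891 → t=1.611, apex=3.177, x_land=35.498, impact vy=-7.891
  bounce: vy ← 0.88·7.891 = 6.945
Arc 6: start y=0.000, vy=6.945 → t=1.417, apex=2.461, x_land=40.444, impact vy=-6.945
  bounce: vy ← 0.88·6.945 = 6.111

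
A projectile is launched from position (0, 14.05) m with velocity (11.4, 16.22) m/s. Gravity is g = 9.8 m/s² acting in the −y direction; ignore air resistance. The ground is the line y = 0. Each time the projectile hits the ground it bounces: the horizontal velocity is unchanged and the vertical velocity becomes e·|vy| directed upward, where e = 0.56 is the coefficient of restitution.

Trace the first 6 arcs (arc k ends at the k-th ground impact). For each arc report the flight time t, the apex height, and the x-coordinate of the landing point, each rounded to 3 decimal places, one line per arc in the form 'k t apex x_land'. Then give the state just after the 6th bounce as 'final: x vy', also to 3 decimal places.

Arc 1: start y=14.050, vy=16.220 → t=4.023, apex=27.473, x_land=45.862, impact vy=-23.205
  bounce: vy ← 0.56·23.205 = 12.995
Arc 2: start y=0.000, vy=12.995 → t=2.652, apex=8.615, x_land=76.094, impact vy=-12.995
  bounce: vy ← 0.56·12.995 = 7.277
Arc 3: start y=0.000, vy=7.277 → t=1.485, apex=2.702, x_land=93.025, impact vy=-7.277
  bounce: vy ← 0.56·7.277 = 4.075
Arc 4: start y=0.000, vy=4.075 → t=0.832, apex=0.847, x_land=102.506, impact vy=-4.075
  bounce: vy ← 0.56·4.075 = 2.282
Arc 5: start y=0.000, vy=2.282 → t=0.466, apex=0.266, x_land=107.815, impact vy=-2.282
  bounce: vy ← 0.56·2.282 = 1.278
Arc 6: start y=0.000, vy=1.278 → t=0.261, apex=0.083, x_land=110.788, impact vy=-1.278
  bounce: vy ← 0.56·1.278 = 0.716

1 4.023 27.473 45.862
2 2.652 8.615 76.094
3 1.485 2.702 93.025
4 0.832 0.847 102.506
5 0.466 0.266 107.815
6 0.261 0.083 110.788
final: 110.788 0.716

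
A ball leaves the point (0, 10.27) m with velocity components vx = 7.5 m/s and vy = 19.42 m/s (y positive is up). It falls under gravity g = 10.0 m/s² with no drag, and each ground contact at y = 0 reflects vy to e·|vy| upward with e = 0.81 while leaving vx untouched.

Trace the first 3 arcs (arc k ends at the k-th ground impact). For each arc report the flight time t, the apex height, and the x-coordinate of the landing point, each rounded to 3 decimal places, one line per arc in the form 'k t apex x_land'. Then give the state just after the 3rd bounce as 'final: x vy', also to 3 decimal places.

1 4.356 29.127 32.667
2 3.910 19.110 61.992
3 3.167 12.538 85.745
final: 85.745 12.827

Arc 1: start y=10.270, vy=19.420 → t=4.356, apex=29.127, x_land=32.667, impact vy=-24.136
  bounce: vy ← 0.81·24.136 = 19.550
Arc 2: start y=0.000, vy=19.550 → t=3.910, apex=19.110, x_land=61.992, impact vy=-19.550
  bounce: vy ← 0.81·19.550 = 15.835
Arc 3: start y=0.000, vy=15.835 → t=3.167, apex=12.538, x_land=85.745, impact vy=-15.835
  bounce: vy ← 0.81·15.835 = 12.827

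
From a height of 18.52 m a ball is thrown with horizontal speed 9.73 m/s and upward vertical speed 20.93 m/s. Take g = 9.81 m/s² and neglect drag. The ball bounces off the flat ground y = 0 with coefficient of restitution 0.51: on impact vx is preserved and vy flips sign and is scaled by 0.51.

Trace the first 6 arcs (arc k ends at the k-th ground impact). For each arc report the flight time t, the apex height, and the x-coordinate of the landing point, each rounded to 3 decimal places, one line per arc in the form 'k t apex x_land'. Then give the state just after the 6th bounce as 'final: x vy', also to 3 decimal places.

1 5.019 40.847 48.838
2 2.943 10.624 77.478
3 1.501 2.763 92.085
4 0.766 0.719 99.534
5 0.390 0.187 103.333
6 0.199 0.049 105.271
final: 105.271 0.498

Arc 1: start y=18.520, vy=20.930 → t=5.019, apex=40.847, x_land=48.838, impact vy=-28.309
  bounce: vy ← 0.51·28.309 = 14.438
Arc 2: start y=0.000, vy=14.438 → t=2.943, apex=10.624, x_land=77.478, impact vy=-14.438
  bounce: vy ← 0.51·14.438 = 7.363
Arc 3: start y=0.000, vy=7.363 → t=1.501, apex=2.763, x_land=92.085, impact vy=-7.363
  bounce: vy ← 0.51·7.363 = 3.755
Arc 4: start y=0.000, vy=3.755 → t=0.766, apex=0.719, x_land=99.534, impact vy=-3.755
  bounce: vy ← 0.51·3.755 = 1.915
Arc 5: start y=0.000, vy=1.915 → t=0.390, apex=0.187, x_land=103.333, impact vy=-1.915
  bounce: vy ← 0.51·1.915 = 0.977
Arc 6: start y=0.000, vy=0.977 → t=0.199, apex=0.049, x_land=105.271, impact vy=-0.977
  bounce: vy ← 0.51·0.977 = 0.498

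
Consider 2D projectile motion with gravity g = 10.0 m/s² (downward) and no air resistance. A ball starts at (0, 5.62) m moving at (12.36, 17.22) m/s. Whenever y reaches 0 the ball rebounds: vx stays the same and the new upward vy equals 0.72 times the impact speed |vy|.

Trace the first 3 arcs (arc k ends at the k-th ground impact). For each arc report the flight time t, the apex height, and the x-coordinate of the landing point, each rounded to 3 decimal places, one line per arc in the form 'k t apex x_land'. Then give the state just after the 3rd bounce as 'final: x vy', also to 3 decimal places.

1 3.744 20.446 46.278
2 2.912 10.599 82.270
3 2.097 5.495 108.184
final: 108.184 7.548

Arc 1: start y=5.620, vy=17.220 → t=3.744, apex=20.446, x_land=46.278, impact vy=-20.222
  bounce: vy ← 0.72·20.222 = 14.560
Arc 2: start y=0.000, vy=14.560 → t=2.912, apex=10.599, x_land=82.270, impact vy=-14.560
  bounce: vy ← 0.72·14.560 = 10.483
Arc 3: start y=0.000, vy=10.483 → t=2.097, apex=5.495, x_land=108.184, impact vy=-10.483
  bounce: vy ← 0.72·10.483 = 7.548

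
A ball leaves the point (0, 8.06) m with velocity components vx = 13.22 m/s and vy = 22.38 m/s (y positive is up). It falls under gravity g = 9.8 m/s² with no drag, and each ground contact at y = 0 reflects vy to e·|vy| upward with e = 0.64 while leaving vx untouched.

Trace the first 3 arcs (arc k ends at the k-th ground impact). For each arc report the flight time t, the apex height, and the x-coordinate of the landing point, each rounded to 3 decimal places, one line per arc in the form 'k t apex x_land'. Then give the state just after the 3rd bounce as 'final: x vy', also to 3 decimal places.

Arc 1: start y=8.060, vy=22.380 → t=4.903, apex=33.614, x_land=64.816, impact vy=-25.668
  bounce: vy ← 0.64·25.668 = 16.427
Arc 2: start y=0.000, vy=16.427 → t=3.353, apex=13.768, x_land=109.136, impact vy=-16.427
  bounce: vy ← 0.64·16.427 = 10.514
Arc 3: start y=0.000, vy=10.514 → t=2.146, apex=5.640, x_land=137.501, impact vy=-10.514
  bounce: vy ← 0.64·10.514 = 6.729

1 4.903 33.614 64.816
2 3.353 13.768 109.136
3 2.146 5.640 137.501
final: 137.501 6.729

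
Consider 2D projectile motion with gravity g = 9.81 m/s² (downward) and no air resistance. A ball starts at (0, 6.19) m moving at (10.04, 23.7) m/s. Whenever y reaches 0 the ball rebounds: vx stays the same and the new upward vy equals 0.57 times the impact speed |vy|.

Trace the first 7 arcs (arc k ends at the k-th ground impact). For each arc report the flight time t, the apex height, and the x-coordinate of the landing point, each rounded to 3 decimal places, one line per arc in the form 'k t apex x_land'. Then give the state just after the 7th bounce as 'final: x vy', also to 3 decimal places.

1 5.080 34.818 51.005
2 3.037 11.313 81.500
3 1.731 3.675 98.882
4 0.987 1.194 108.790
5 0.562 0.388 114.437
6 0.321 0.126 117.656
7 0.183 0.041 119.491
final: 119.491 0.511

Arc 1: start y=6.190, vy=23.700 → t=5.080, apex=34.818, x_land=51.005, impact vy=-26.137
  bounce: vy ← 0.57·26.137 = 14.898
Arc 2: start y=0.000, vy=14.898 → t=3.037, apex=11.313, x_land=81.500, impact vy=-14.898
  bounce: vy ← 0.57·14.898 = 8.492
Arc 3: start y=0.000, vy=8.492 → t=1.731, apex=3.675, x_land=98.882, impact vy=-8.492
  bounce: vy ← 0.57·8.492 = 4.840
Arc 4: start y=0.000, vy=4.840 → t=0.987, apex=1.194, x_land=108.790, impact vy=-4.840
  bounce: vy ← 0.57·4.840 = 2.759
Arc 5: start y=0.000, vy=2.759 → t=0.562, apex=0.388, x_land=114.437, impact vy=-2.759
  bounce: vy ← 0.57·2.759 = 1.573
Arc 6: start y=0.000, vy=1.573 → t=0.321, apex=0.126, x_land=117.656, impact vy=-1.573
  bounce: vy ← 0.57·1.573 = 0.896
Arc 7: start y=0.000, vy=0.896 → t=0.183, apex=0.041, x_land=119.491, impact vy=-0.896
  bounce: vy ← 0.57·0.896 = 0.511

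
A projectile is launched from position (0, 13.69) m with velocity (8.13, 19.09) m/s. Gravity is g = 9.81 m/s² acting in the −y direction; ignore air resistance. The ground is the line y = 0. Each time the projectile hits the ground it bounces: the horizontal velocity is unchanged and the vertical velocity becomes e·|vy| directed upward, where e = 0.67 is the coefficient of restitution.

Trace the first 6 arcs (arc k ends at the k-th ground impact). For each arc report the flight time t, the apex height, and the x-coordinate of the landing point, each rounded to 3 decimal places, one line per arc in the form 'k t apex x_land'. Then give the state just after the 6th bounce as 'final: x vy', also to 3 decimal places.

Arc 1: start y=13.690, vy=19.090 → t=4.511, apex=32.264, x_land=36.672, impact vy=-25.160
  bounce: vy ← 0.67·25.160 = 16.857
Arc 2: start y=0.000, vy=16.857 → t=3.437, apex=14.483, x_land=64.613, impact vy=-16.857
  bounce: vy ← 0.67·16.857 = 11.294
Arc 3: start y=0.000, vy=11.294 → t=2.303, apex=6.502, x_land=83.333, impact vy=-11.294
  bounce: vy ← 0.67·11.294 = 7.567
Arc 4: start y=0.000, vy=7.567 → t=1.543, apex=2.919, x_land=95.876, impact vy=-7.567
  bounce: vy ← 0.67·7.567 = 5.070
Arc 5: start y=0.000, vy=5.070 → t=1.034, apex=1.310, x_land=104.279, impact vy=-5.070
  bounce: vy ← 0.67·5.070 = 3.397
Arc 6: start y=0.000, vy=3.397 → t=0.693, apex=0.588, x_land=109.909, impact vy=-3.397
  bounce: vy ← 0.67·3.397 = 2.276

1 4.511 32.264 36.672
2 3.437 14.483 64.613
3 2.303 6.502 83.333
4 1.543 2.919 95.876
5 1.034 1.310 104.279
6 0.693 0.588 109.909
final: 109.909 2.276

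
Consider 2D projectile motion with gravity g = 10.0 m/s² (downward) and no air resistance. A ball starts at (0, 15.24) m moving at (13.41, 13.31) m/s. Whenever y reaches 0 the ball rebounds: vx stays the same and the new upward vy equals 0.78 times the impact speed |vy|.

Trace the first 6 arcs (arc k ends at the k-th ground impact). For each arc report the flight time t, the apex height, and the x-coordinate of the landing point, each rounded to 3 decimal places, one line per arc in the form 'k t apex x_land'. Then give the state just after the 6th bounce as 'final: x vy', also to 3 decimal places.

1 3.526 24.098 47.288
2 3.425 14.661 93.214
3 2.671 8.920 129.036
4 2.084 5.427 156.978
5 1.625 3.302 178.772
6 1.268 2.009 195.771
final: 195.771 4.944

Arc 1: start y=15.240, vy=13.310 → t=3.526, apex=24.098, x_land=47.288, impact vy=-21.953
  bounce: vy ← 0.78·21.953 = 17.124
Arc 2: start y=0.000, vy=17.124 → t=3.425, apex=14.661, x_land=93.214, impact vy=-17.124
  bounce: vy ← 0.78·17.124 = 13.357
Arc 3: start y=0.000, vy=13.357 → t=2.671, apex=8.920, x_land=129.036, impact vy=-13.357
  bounce: vy ← 0.78·13.357 = 10.418
Arc 4: start y=0.000, vy=10.418 → t=2.084, apex=5.427, x_land=156.978, impact vy=-10.418
  bounce: vy ← 0.78·10.418 = 8.126
Arc 5: start y=0.000, vy=8.126 → t=1.625, apex=3.302, x_land=178.772, impact vy=-8.126
  bounce: vy ← 0.78·8.126 = 6.338
Arc 6: start y=0.000, vy=6.338 → t=1.268, apex=2.009, x_land=195.771, impact vy=-6.338
  bounce: vy ← 0.78·6.338 = 4.944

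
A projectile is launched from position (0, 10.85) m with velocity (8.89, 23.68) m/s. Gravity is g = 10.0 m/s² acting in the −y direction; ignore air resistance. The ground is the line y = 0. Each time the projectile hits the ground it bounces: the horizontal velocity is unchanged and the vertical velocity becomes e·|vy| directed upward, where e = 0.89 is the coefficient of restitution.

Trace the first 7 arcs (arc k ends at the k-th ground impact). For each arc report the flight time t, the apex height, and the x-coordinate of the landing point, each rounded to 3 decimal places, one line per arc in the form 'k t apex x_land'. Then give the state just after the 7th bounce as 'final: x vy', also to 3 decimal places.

Arc 1: start y=10.850, vy=23.680 → t=5.157, apex=38.887, x_land=45.844, impact vy=-27.888
  bounce: vy ← 0.89·27.888 = 24.820
Arc 2: start y=0.000, vy=24.820 → t=4.964, apex=30.802, x_land=89.975, impact vy=-24.820
  bounce: vy ← 0.89·24.820 = 22.090
Arc 3: start y=0.000, vy=22.090 → t=4.418, apex=24.399, x_land=129.251, impact vy=-22.090
  bounce: vy ← 0.89·22.090 = 19.660
Arc 4: start y=0.000, vy=19.660 → t=3.932, apex=19.326, x_land=164.207, impact vy=-19.660
  bounce: vy ← 0.89·19.660 = 17.498
Arc 5: start y=0.000, vy=17.498 → t=3.500, apex=15.308, x_land=195.317, impact vy=-17.498
  bounce: vy ← 0.89·17.498 = 15.573
Arc 6: start y=0.000, vy=15.573 → t=3.115, apex=12.126, x_land=223.006, impact vy=-15.573
  bounce: vy ← 0.89·15.573 = 13.860
Arc 7: start y=0.000, vy=13.860 → t=2.772, apex=9.605, x_land=247.649, impact vy=-13.860
  bounce: vy ← 0.89·13.860 = 12.335

1 5.157 38.887 45.844
2 4.964 30.802 89.975
3 4.418 24.399 129.251
4 3.932 19.326 164.207
5 3.500 15.308 195.317
6 3.115 12.126 223.006
7 2.772 9.605 247.649
final: 247.649 12.335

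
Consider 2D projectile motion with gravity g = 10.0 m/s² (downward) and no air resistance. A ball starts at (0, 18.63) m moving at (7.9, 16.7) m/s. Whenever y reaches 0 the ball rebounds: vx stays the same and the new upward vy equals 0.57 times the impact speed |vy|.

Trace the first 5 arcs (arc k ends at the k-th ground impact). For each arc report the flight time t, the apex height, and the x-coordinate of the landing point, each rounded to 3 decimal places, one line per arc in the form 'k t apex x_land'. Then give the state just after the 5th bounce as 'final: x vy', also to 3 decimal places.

1 4.222 32.575 33.357
2 2.910 10.583 56.344
3 1.659 3.439 69.447
4 0.945 1.117 76.916
5 0.539 0.363 81.173
final: 81.173 1.536

Arc 1: start y=18.630, vy=16.700 → t=4.222, apex=32.575, x_land=33.357, impact vy=-25.524
  bounce: vy ← 0.57·25.524 = 14.549
Arc 2: start y=0.000, vy=14.549 → t=2.910, apex=10.583, x_land=56.344, impact vy=-14.549
  bounce: vy ← 0.57·14.549 = 8.293
Arc 3: start y=0.000, vy=8.293 → t=1.659, apex=3.439, x_land=69.447, impact vy=-8.293
  bounce: vy ← 0.57·8.293 = 4.727
Arc 4: start y=0.000, vy=4.727 → t=0.945, apex=1.117, x_land=76.916, impact vy=-4.727
  bounce: vy ← 0.57·4.727 = 2.694
Arc 5: start y=0.000, vy=2.694 → t=0.539, apex=0.363, x_land=81.173, impact vy=-2.694
  bounce: vy ← 0.57·2.694 = 1.536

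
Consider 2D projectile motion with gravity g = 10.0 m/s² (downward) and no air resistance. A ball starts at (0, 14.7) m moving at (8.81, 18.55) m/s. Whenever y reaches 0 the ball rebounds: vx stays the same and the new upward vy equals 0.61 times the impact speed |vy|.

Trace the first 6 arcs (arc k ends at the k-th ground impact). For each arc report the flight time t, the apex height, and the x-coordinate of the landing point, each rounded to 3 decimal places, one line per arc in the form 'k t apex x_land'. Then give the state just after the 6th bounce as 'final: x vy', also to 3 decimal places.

1 4.381 31.905 38.597
2 3.082 11.872 65.748
3 1.880 4.418 82.310
4 1.147 1.644 92.413
5 0.700 0.612 98.575
6 0.427 0.228 102.335
final: 102.335 1.301

Arc 1: start y=14.700, vy=18.550 → t=4.381, apex=31.905, x_land=38.597, impact vy=-25.261
  bounce: vy ← 0.61·25.261 = 15.409
Arc 2: start y=0.000, vy=15.409 → t=3.082, apex=11.872, x_land=65.748, impact vy=-15.409
  bounce: vy ← 0.61·15.409 = 9.400
Arc 3: start y=0.000, vy=9.400 → t=1.880, apex=4.418, x_land=82.310, impact vy=-9.400
  bounce: vy ← 0.61·9.400 = 5.734
Arc 4: start y=0.000, vy=5.734 → t=1.147, apex=1.644, x_land=92.413, impact vy=-5.734
  bounce: vy ← 0.61·5.734 = 3.498
Arc 5: start y=0.000, vy=3.498 → t=0.700, apex=0.612, x_land=98.575, impact vy=-3.498
  bounce: vy ← 0.61·3.498 = 2.134
Arc 6: start y=0.000, vy=2.134 → t=0.427, apex=0.228, x_land=102.335, impact vy=-2.134
  bounce: vy ← 0.61·2.134 = 1.301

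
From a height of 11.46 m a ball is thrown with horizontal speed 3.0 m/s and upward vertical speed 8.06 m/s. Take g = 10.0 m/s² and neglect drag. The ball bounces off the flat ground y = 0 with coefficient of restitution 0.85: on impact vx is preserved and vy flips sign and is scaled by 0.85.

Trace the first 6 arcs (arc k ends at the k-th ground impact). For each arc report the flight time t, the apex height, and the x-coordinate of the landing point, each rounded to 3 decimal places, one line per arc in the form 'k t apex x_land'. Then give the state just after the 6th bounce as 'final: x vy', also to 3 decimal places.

Arc 1: start y=11.460, vy=8.060 → t=2.521, apex=14.708, x_land=7.563, impact vy=-17.151
  bounce: vy ← 0.85·17.151 = 14.579
Arc 2: start y=0.000, vy=14.579 → t=2.916, apex=10.627, x_land=16.310, impact vy=-14.579
  bounce: vy ← 0.85·14.579 = 12.392
Arc 3: start y=0.000, vy=12.392 → t=2.478, apex=7.678, x_land=23.746, impact vy=-12.392
  bounce: vy ← 0.85·12.392 = 10.533
Arc 4: start y=0.000, vy=10.533 → t=2.107, apex=5.547, x_land=30.065, impact vy=-10.533
  bounce: vy ← 0.85·10.533 = 8.953
Arc 5: start y=0.000, vy=8.953 → t=1.791, apex=4.008, x_land=35.437, impact vy=-8.953
  bounce: vy ← 0.85·8.953 = 7.610
Arc 6: start y=0.000, vy=7.610 → t=1.522, apex=2.896, x_land=40.003, impact vy=-7.610
  bounce: vy ← 0.85·7.610 = 6.469

1 2.521 14.708 7.563
2 2.916 10.627 16.310
3 2.478 7.678 23.746
4 2.107 5.547 30.065
5 1.791 4.008 35.437
6 1.522 2.896 40.003
final: 40.003 6.469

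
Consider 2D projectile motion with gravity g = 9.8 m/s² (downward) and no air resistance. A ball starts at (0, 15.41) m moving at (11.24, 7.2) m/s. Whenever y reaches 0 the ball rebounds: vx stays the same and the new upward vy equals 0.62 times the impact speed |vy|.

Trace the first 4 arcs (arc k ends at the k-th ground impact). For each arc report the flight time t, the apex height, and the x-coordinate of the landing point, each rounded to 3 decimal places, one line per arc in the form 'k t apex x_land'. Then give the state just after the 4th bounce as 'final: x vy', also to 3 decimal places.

Arc 1: start y=15.410, vy=7.200 → t=2.654, apex=18.055, x_land=29.834, impact vy=-18.812
  bounce: vy ← 0.62·18.812 = 11.663
Arc 2: start y=0.000, vy=11.663 → t=2.380, apex=6.940, x_land=56.588, impact vy=-11.663
  bounce: vy ← 0.62·11.663 = 7.231
Arc 3: start y=0.000, vy=7.231 → t=1.476, apex=2.668, x_land=73.175, impact vy=-7.231
  bounce: vy ← 0.62·7.231 = 4.483
Arc 4: start y=0.000, vy=4.483 → t=0.915, apex=1.026, x_land=83.459, impact vy=-4.483
  bounce: vy ← 0.62·4.483 = 2.780

1 2.654 18.055 29.834
2 2.380 6.940 56.588
3 1.476 2.668 73.175
4 0.915 1.026 83.459
final: 83.459 2.780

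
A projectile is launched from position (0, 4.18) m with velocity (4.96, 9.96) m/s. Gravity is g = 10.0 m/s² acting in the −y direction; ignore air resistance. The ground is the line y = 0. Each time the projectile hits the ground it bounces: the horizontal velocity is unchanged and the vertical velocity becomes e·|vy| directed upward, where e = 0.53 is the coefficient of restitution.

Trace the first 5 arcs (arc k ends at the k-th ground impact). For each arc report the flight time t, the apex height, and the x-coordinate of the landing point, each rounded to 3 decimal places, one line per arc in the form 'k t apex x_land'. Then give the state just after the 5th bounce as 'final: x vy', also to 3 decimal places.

1 2.348 9.140 11.646
2 1.433 2.567 18.755
3 0.760 0.721 22.522
4 0.403 0.203 24.519
5 0.213 0.057 25.577
final: 25.577 0.565

Arc 1: start y=4.180, vy=9.960 → t=2.348, apex=9.140, x_land=11.646, impact vy=-13.520
  bounce: vy ← 0.53·13.520 = 7.166
Arc 2: start y=0.000, vy=7.166 → t=1.433, apex=2.567, x_land=18.755, impact vy=-7.166
  bounce: vy ← 0.53·7.166 = 3.798
Arc 3: start y=0.000, vy=3.798 → t=0.760, apex=0.721, x_land=22.522, impact vy=-3.798
  bounce: vy ← 0.53·3.798 = 2.013
Arc 4: start y=0.000, vy=2.013 → t=0.403, apex=0.203, x_land=24.519, impact vy=-2.013
  bounce: vy ← 0.53·2.013 = 1.067
Arc 5: start y=0.000, vy=1.067 → t=0.213, apex=0.057, x_land=25.577, impact vy=-1.067
  bounce: vy ← 0.53·1.067 = 0.565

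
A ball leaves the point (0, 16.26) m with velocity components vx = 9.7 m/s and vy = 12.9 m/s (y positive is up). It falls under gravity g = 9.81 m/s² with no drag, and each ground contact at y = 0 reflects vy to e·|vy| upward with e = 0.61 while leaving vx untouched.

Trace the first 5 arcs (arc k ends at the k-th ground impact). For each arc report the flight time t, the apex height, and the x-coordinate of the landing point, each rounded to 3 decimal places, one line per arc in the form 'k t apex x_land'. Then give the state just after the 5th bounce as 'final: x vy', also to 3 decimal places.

1 3.561 24.742 34.541
2 2.740 9.206 61.119
3 1.671 3.426 77.332
4 1.020 1.275 87.222
5 0.622 0.474 93.254
final: 93.254 1.861

Arc 1: start y=16.260, vy=12.900 → t=3.561, apex=24.742, x_land=34.541, impact vy=-22.033
  bounce: vy ← 0.61·22.033 = 13.440
Arc 2: start y=0.000, vy=13.440 → t=2.740, apex=9.206, x_land=61.119, impact vy=-13.440
  bounce: vy ← 0.61·13.440 = 8.198
Arc 3: start y=0.000, vy=8.198 → t=1.671, apex=3.426, x_land=77.332, impact vy=-8.198
  bounce: vy ← 0.61·8.198 = 5.001
Arc 4: start y=0.000, vy=5.001 → t=1.020, apex=1.275, x_land=87.222, impact vy=-5.001
  bounce: vy ← 0.61·5.001 = 3.051
Arc 5: start y=0.000, vy=3.051 → t=0.622, apex=0.474, x_land=93.254, impact vy=-3.051
  bounce: vy ← 0.61·3.051 = 1.861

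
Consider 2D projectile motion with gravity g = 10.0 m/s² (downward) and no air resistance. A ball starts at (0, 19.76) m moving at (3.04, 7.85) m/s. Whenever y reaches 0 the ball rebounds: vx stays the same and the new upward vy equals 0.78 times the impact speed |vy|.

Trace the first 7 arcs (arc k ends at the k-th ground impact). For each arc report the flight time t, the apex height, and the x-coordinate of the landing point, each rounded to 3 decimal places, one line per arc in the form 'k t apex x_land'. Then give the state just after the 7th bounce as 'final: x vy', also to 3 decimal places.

Arc 1: start y=19.760, vy=7.850 → t=2.922, apex=22.841, x_land=8.884, impact vy=-21.373
  bounce: vy ← 0.78·21.373 = 16.671
Arc 2: start y=0.000, vy=16.671 → t=3.334, apex=13.897, x_land=19.020, impact vy=-16.671
  bounce: vy ← 0.78·16.671 = 13.004
Arc 3: start y=0.000, vy=13.004 → t=2.601, apex=8.455, x_land=26.926, impact vy=-13.004
  bounce: vy ← 0.78·13.004 = 10.143
Arc 4: start y=0.000, vy=10.143 → t=2.029, apex=5.144, x_land=33.093, impact vy=-10.143
  bounce: vy ← 0.78·10.143 = 7.911
Arc 5: start y=0.000, vy=7.911 → t=1.582, apex=3.129, x_land=37.903, impact vy=-7.911
  bounce: vy ← 0.78·7.911 = 6.171
Arc 6: start y=0.000, vy=6.171 → t=1.234, apex=1.904, x_land=41.655, impact vy=-6.171
  bounce: vy ← 0.78·6.171 = 4.813
Arc 7: start y=0.000, vy=4.813 → t=0.963, apex=1.158, x_land=44.582, impact vy=-4.813
  bounce: vy ← 0.78·4.813 = 3.754

1 2.922 22.841 8.884
2 3.334 13.897 19.020
3 2.601 8.455 26.926
4 2.029 5.144 33.093
5 1.582 3.129 37.903
6 1.234 1.904 41.655
7 0.963 1.158 44.582
final: 44.582 3.754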